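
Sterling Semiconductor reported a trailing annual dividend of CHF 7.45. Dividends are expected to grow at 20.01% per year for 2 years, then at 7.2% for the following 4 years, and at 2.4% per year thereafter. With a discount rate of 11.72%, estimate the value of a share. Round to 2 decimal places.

Three-stage DDM. Project D₁…D_6; terminal Gordon value at t=6 with g = 0.024; discount at r = 0.1172.
D_1 = 8.9407
D_2 = 10.7298
D_3 = 11.5023
D_4 = 12.3305
D_5 = 13.2183
D_6 = 14.1700
TV_6 = 14.5101/(0.1172−0.024) = 155.6877
P₀ = Σ Dₜ/(1+r)ᵗ + TV_6/(1+r)^6 = 127.7157

CHF 127.72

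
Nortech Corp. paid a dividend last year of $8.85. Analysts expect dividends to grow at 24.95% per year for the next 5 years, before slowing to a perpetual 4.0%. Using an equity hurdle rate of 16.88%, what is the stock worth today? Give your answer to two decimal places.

Two-stage DDM. Project D₁…D_5 at 0.2495, terminal growth 0.04, discount at r = 0.1688.
D_1 = 11.0581
D_2 = 13.8171
D_3 = 17.2644
D_4 = 21.5719
D_5 = 26.9541
Terminal value at t=5: TV = D_6/(r−g) = 28.0322/(0.1688−0.04) = 217.6417
P₀ = 11.0581/(1+0.1688)^1 + 13.8171/(1+0.1688)^2 + 17.2644/(1+0.1688)^3 + 21.5719/(1+0.1688)^4 + 26.9541/(1+0.1688)^5 + 217.6417/(1+0.1688)^5 = 154.0839

$154.08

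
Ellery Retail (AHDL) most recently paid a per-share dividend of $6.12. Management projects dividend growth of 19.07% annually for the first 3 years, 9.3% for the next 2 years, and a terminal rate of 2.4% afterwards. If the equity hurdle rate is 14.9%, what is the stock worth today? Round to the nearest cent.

$82.86

Three-stage DDM. Project D₁…D_5; terminal Gordon value at t=5 with g = 0.024; discount at r = 0.149.
D_1 = 7.2871
D_2 = 8.6767
D_3 = 10.3314
D_4 = 11.2922
D_5 = 12.3424
TV_5 = 12.6386/(0.149−0.024) = 101.1088
P₀ = Σ Dₜ/(1+r)ᵗ + TV_5/(1+r)^5 = 82.8552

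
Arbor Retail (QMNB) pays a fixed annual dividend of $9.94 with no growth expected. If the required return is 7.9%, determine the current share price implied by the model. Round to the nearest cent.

$125.82

Zero-growth DDM (perpetuity): P₀ = D/r = 9.94 / 0.079 = 125.8228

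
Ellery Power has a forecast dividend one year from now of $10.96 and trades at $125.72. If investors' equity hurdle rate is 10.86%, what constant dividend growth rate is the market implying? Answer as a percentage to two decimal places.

2.14%

From P₀ = D₁/(r − g), the implied growth is g = r − D₁/P₀.
g = 0.1086 − 10.96/125.72 = 0.1086 − 0.08718 = 0.02142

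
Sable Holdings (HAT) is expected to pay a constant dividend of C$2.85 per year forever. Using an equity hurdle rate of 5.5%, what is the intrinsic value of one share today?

C$51.82

Zero-growth DDM (perpetuity): P₀ = D/r = 2.85 / 0.055 = 51.8182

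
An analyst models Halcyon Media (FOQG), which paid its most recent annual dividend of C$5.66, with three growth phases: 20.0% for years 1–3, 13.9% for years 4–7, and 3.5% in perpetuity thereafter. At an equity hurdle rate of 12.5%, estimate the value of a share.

C$130.69

Three-stage DDM. Project D₁…D_7; terminal Gordon value at t=7 with g = 0.035; discount at r = 0.125.
D_1 = 6.7920
D_2 = 8.1504
D_3 = 9.7805
D_4 = 11.1400
D_5 = 12.6884
D_6 = 14.4521
D_7 = 16.4610
TV_7 = 17.0371/(0.125−0.035) = 189.3010
P₀ = Σ Dₜ/(1+r)ᵗ + TV_7/(1+r)^7 = 130.6898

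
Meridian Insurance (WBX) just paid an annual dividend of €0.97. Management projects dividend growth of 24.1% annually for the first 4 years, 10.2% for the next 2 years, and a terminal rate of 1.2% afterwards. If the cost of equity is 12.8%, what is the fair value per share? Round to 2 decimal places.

€19.53

Three-stage DDM. Project D₁…D_6; terminal Gordon value at t=6 with g = 0.012; discount at r = 0.128.
D_1 = 1.2038
D_2 = 1.4939
D_3 = 1.8539
D_4 = 2.3007
D_5 = 2.5354
D_6 = 2.7940
TV_6 = 2.8275/(0.128−0.012) = 24.3750
P₀ = Σ Dₜ/(1+r)ᵗ + TV_6/(1+r)^6 = 19.5316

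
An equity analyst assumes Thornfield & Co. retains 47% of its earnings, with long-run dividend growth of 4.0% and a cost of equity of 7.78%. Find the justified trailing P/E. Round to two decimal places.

14.58

Payout ratio b = 1 − 0.47 = 0.53.
Justified trailing P/E = b(1+g)/(r−g) = 0.53×(1+0.04)/(0.0778−0.04) = 14.5820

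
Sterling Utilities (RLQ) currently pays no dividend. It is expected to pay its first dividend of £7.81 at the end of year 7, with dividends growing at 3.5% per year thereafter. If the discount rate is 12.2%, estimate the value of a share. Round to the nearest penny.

£45.00

Deferred-dividend DDM. At t=6 the remaining stream is a growing perpetuity with first payment D_7 = 7.81.
V_6 = D_7/(r−g) = 7.81/(0.122−0.035) = 89.7701
P₀ = V_6/(1+r)^6 = 89.7701/(1+0.122)^6 = 44.9961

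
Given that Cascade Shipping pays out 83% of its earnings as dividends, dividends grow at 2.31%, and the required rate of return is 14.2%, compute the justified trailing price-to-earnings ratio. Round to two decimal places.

7.14

Justified trailing P/E = b(1+g)/(r−g) = 0.83×(1+0.0231)/(0.142−0.0231) = 7.1419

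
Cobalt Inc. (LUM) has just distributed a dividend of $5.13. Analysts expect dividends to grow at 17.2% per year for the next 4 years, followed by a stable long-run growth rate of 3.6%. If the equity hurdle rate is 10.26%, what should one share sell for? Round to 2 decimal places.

$125.83

Two-stage DDM. Project D₁…D_4 at 0.172, terminal growth 0.036, discount at r = 0.1026.
D_1 = 6.0124
D_2 = 7.0465
D_3 = 8.2585
D_4 = 9.6789
Terminal value at t=4: TV = D_5/(r−g) = 10.0274/(0.1026−0.036) = 150.5613
P₀ = 6.0124/(1+0.1026)^1 + 7.0465/(1+0.1026)^2 + 8.2585/(1+0.1026)^3 + 9.6789/(1+0.1026)^4 + 150.5613/(1+0.1026)^4 = 125.8275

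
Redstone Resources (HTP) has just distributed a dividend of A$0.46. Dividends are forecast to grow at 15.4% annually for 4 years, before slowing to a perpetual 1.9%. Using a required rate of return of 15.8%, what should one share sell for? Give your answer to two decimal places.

A$5.15

Two-stage DDM. Project D₁…D_4 at 0.154, terminal growth 0.019, discount at r = 0.158.
D_1 = 0.5308
D_2 = 0.6126
D_3 = 0.7069
D_4 = 0.8158
Terminal value at t=4: TV = D_5/(r−g) = 0.8313/(0.158−0.019) = 5.9805
P₀ = 0.5308/(1+0.158)^1 + 0.6126/(1+0.158)^2 + 0.7069/(1+0.158)^3 + 0.8158/(1+0.158)^4 + 5.9805/(1+0.158)^4 = 5.1500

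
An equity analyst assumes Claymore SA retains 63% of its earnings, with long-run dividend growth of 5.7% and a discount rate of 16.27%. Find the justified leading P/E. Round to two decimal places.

Payout ratio b = 1 − 0.63 = 0.37.
Justified leading P/E = b/(r−g) = 0.37/(0.1627−0.057) = 3.5005

3.50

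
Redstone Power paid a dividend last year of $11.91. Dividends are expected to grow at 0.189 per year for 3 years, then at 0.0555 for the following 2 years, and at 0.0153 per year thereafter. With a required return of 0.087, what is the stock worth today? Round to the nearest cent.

Three-stage DDM. Project D₁…D_5; terminal Gordon value at t=5 with g = 0.0153; discount at r = 0.087.
D_1 = 14.1610
D_2 = 16.8374
D_3 = 20.0197
D_4 = 21.1308
D_5 = 22.3035
TV_5 = 22.6448/(0.087−0.0153) = 315.8268
P₀ = Σ Dₜ/(1+r)ᵗ + TV_5/(1+r)^5 = 280.8113

$280.81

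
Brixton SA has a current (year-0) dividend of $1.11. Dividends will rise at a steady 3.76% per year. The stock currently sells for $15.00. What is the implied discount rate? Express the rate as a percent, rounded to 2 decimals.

11.44%

Rearranging the constant-growth DDM: r = D₁/P₀ + g.
D₁ = 1.11 × (1 + 0.0376) = 1.1517.
r = 1.1517 / 15.00 + 0.0376 = 0.07678 + 0.0376 = 0.11438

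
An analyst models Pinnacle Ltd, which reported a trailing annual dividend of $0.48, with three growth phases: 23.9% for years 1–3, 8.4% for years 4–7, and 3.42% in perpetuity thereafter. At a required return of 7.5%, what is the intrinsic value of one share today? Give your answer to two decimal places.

$24.19

Three-stage DDM. Project D₁…D_7; terminal Gordon value at t=7 with g = 0.0342; discount at r = 0.075.
D_1 = 0.5947
D_2 = 0.7369
D_3 = 0.9130
D_4 = 0.9897
D_5 = 1.0728
D_6 = 1.1629
D_7 = 1.2606
TV_7 = 1.3037/(0.075−0.0342) = 31.9534
P₀ = Σ Dₜ/(1+r)ᵗ + TV_7/(1+r)^7 = 24.1875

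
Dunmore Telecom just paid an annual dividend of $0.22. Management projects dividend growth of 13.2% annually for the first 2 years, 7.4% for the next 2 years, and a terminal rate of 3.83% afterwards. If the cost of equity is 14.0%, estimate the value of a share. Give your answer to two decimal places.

$2.80

Three-stage DDM. Project D₁…D_4; terminal Gordon value at t=4 with g = 0.0383; discount at r = 0.14.
D_1 = 0.2490
D_2 = 0.2819
D_3 = 0.3028
D_4 = 0.3252
TV_4 = 0.3376/(0.14−0.0383) = 3.3199
P₀ = Σ Dₜ/(1+r)ᵗ + TV_4/(1+r)^4 = 2.7979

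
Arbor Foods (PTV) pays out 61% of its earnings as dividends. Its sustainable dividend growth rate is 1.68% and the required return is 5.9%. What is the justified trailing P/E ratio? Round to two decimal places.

Justified trailing P/E = b(1+g)/(r−g) = 0.61×(1+0.0168)/(0.059−0.0168) = 14.6978

14.70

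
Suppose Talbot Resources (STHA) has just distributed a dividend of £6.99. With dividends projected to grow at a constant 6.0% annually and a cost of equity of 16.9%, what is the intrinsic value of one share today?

Gordon growth model: P₀ = D₁/(r − g). D₁ = 6.99 × (1 + 0.06) = 7.4094.
P₀ = 7.4094 / (0.169 − 0.06) = 7.4094 / 0.109 = 67.9761

£67.98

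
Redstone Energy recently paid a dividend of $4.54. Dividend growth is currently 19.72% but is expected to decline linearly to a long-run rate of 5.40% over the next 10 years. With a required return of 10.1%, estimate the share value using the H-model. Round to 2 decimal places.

H-model: P₀ = D₀[(1+g_L) + H(g_S−g_L)]/(r−g_L), with H = 10/2 = 5.
P₀ = 4.54 × [(1+0.054) + 5×(0.1972−0.054)] / (0.101−0.054)
   = 4.54 × 1.7700 / 0.047 = 170.9745

$170.97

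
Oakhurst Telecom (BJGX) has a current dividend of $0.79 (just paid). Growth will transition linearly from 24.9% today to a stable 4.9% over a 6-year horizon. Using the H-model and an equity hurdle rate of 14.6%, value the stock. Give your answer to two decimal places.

$13.43

H-model: P₀ = D₀[(1+g_L) + H(g_S−g_L)]/(r−g_L), with H = 6/2 = 3.
P₀ = 0.79 × [(1+0.049) + 3×(0.249−0.049)] / (0.146−0.049)
   = 0.79 × 1.6490 / 0.097 = 13.4300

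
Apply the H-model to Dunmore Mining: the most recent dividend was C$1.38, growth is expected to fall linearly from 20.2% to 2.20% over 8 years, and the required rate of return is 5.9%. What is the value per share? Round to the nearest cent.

C$64.97

H-model: P₀ = D₀[(1+g_L) + H(g_S−g_L)]/(r−g_L), with H = 8/2 = 4.
P₀ = 1.38 × [(1+0.022) + 4×(0.202−0.022)] / (0.059−0.022)
   = 1.38 × 1.7420 / 0.037 = 64.9719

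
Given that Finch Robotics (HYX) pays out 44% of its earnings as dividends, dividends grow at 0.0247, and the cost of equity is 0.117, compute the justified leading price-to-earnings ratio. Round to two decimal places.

4.77

Justified leading P/E = b/(r−g) = 0.44/(0.117−0.0247) = 4.7671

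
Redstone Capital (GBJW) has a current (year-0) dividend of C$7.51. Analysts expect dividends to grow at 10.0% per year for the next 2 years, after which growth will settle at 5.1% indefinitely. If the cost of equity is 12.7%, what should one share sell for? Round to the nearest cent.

Two-stage DDM. Project D₁…D_2 at 0.1, terminal growth 0.051, discount at r = 0.127.
D_1 = 8.2610
D_2 = 9.0871
Terminal value at t=2: TV = D_3/(r−g) = 9.5505/(0.127−0.051) = 125.6650
P₀ = 8.2610/(1+0.127)^1 + 9.0871/(1+0.127)^2 + 125.6650/(1+0.127)^2 = 113.4233

C$113.42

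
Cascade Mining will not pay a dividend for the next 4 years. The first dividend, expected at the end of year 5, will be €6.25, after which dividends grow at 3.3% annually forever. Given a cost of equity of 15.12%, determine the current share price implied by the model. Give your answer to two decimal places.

Deferred-dividend DDM. At t=4 the remaining stream is a growing perpetuity with first payment D_5 = 6.25.
V_4 = D_5/(r−g) = 6.25/(0.1512−0.033) = 52.8765
P₀ = V_4/(1+r)^4 = 52.8765/(1+0.1512)^4 = 30.1064

€30.11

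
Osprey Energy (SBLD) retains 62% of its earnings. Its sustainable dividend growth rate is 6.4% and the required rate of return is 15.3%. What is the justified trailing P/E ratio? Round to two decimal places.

Payout ratio b = 1 − 0.62 = 0.38.
Justified trailing P/E = b(1+g)/(r−g) = 0.38×(1+0.064)/(0.153−0.064) = 4.5429

4.54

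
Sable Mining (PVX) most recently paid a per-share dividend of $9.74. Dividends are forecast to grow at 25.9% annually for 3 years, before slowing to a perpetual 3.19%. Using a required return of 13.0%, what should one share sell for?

$178.11

Two-stage DDM. Project D₁…D_3 at 0.259, terminal growth 0.0319, discount at r = 0.13.
D_1 = 12.2627
D_2 = 15.4387
D_3 = 19.4373
Terminal value at t=3: TV = D_4/(r−g) = 20.0574/(0.13−0.0319) = 204.4583
P₀ = 12.2627/(1+0.13)^1 + 15.4387/(1+0.13)^2 + 19.4373/(1+0.13)^3 + 204.4583/(1+0.13)^3 = 178.1136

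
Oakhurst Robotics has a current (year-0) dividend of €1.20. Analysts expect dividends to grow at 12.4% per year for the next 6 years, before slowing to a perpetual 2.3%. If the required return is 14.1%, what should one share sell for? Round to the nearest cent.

Two-stage DDM. Project D₁…D_6 at 0.124, terminal growth 0.023, discount at r = 0.141.
D_1 = 1.3488
D_2 = 1.5161
D_3 = 1.7040
D_4 = 1.9153
D_5 = 2.1528
D_6 = 2.4198
Terminal value at t=6: TV = D_7/(r−g) = 2.4755/(0.141−0.023) = 20.9784
P₀ = 1.3488/(1+0.141)^1 + 1.5161/(1+0.141)^2 + 1.7040/(1+0.141)^3 + 1.9153/(1+0.141)^4 + 2.1528/(1+0.141)^5 + 2.4198/(1+0.141)^6 + 20.9784/(1+0.141)^6 = 16.3411

€16.34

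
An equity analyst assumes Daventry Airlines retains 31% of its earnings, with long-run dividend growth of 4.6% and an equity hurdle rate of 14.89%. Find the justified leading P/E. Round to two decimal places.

6.71

Payout ratio b = 1 − 0.31 = 0.69.
Justified leading P/E = b/(r−g) = 0.69/(0.1489−0.046) = 6.7055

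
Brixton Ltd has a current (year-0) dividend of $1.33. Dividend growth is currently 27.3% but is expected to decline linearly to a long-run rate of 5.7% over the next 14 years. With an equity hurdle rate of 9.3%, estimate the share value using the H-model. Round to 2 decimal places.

$94.91

H-model: P₀ = D₀[(1+g_L) + H(g_S−g_L)]/(r−g_L), with H = 14/2 = 7.
P₀ = 1.33 × [(1+0.057) + 7×(0.273−0.057)] / (0.093−0.057)
   = 1.33 × 2.5690 / 0.036 = 94.9103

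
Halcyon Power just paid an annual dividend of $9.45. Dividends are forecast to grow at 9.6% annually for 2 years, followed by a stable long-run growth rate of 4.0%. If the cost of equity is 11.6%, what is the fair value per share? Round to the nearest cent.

$143.12

Two-stage DDM. Project D₁…D_2 at 0.096, terminal growth 0.04, discount at r = 0.116.
D_1 = 10.3572
D_2 = 11.3515
Terminal value at t=2: TV = D_3/(r−g) = 11.8056/(0.116−0.04) = 155.3362
P₀ = 10.3572/(1+0.116)^1 + 11.3515/(1+0.116)^2 + 155.3362/(1+0.116)^2 = 143.1173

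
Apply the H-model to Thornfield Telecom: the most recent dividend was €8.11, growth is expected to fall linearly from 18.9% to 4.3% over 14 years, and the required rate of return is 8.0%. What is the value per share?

€452.63

H-model: P₀ = D₀[(1+g_L) + H(g_S−g_L)]/(r−g_L), with H = 14/2 = 7.
P₀ = 8.11 × [(1+0.043) + 7×(0.189−0.043)] / (0.08−0.043)
   = 8.11 × 2.0650 / 0.037 = 452.6257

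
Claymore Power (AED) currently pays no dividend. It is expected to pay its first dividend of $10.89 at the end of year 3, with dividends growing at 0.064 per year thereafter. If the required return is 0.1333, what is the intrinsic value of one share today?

$122.35

Deferred-dividend DDM. At t=2 the remaining stream is a growing perpetuity with first payment D_3 = 10.89.
V_2 = D_3/(r−g) = 10.89/(0.1333−0.064) = 157.1429
P₀ = V_2/(1+r)^2 = 157.1429/(1+0.1333)^2 = 122.3503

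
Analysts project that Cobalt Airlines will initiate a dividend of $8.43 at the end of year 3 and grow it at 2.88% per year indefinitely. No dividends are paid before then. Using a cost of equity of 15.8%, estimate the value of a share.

$48.66

Deferred-dividend DDM. At t=2 the remaining stream is a growing perpetuity with first payment D_3 = 8.43.
V_2 = D_3/(r−g) = 8.43/(0.158−0.0288) = 65.2477
P₀ = V_2/(1+r)^2 = 65.2477/(1+0.158)^2 = 48.6573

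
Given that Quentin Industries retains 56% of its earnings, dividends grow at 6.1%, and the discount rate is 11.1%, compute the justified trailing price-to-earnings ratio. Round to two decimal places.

9.34

Payout ratio b = 1 − 0.56 = 0.44.
Justified trailing P/E = b(1+g)/(r−g) = 0.44×(1+0.061)/(0.111−0.061) = 9.3368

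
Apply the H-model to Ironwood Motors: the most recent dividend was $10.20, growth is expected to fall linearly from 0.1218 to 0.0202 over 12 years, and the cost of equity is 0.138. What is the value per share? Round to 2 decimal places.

H-model: P₀ = D₀[(1+g_L) + H(g_S−g_L)]/(r−g_L), with H = 12/2 = 6.
P₀ = 10.20 × [(1+0.0202) + 6×(0.1218−0.0202)] / (0.138−0.0202)
   = 10.20 × 1.6298 / 0.1178 = 141.1202

$141.12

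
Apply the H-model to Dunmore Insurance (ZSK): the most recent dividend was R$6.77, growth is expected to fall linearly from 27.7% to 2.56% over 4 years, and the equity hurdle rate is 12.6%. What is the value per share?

R$103.06

H-model: P₀ = D₀[(1+g_L) + H(g_S−g_L)]/(r−g_L), with H = 4/2 = 2.
P₀ = 6.77 × [(1+0.0256) + 2×(0.277−0.0256)] / (0.126−0.0256)
   = 6.77 × 1.5284 / 0.1004 = 103.0604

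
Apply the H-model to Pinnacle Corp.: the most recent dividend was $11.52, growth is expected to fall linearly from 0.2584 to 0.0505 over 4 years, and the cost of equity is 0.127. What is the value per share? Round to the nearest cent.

H-model: P₀ = D₀[(1+g_L) + H(g_S−g_L)]/(r−g_L), with H = 4/2 = 2.
P₀ = 11.52 × [(1+0.0505) + 2×(0.2584−0.0505)] / (0.127−0.0505)
   = 11.52 × 1.4663 / 0.0765 = 220.8075

$220.81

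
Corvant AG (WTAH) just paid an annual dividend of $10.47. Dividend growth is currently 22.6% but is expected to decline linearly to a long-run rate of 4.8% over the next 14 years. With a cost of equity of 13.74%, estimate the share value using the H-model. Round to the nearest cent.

H-model: P₀ = D₀[(1+g_L) + H(g_S−g_L)]/(r−g_L), with H = 14/2 = 7.
P₀ = 10.47 × [(1+0.048) + 7×(0.226−0.048)] / (0.1374−0.048)
   = 10.47 × 2.2940 / 0.0894 = 268.6597

$268.66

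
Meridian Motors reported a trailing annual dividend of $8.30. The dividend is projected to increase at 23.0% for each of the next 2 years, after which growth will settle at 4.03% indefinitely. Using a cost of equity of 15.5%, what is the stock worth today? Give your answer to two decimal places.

Two-stage DDM. Project D₁…D_2 at 0.23, terminal growth 0.0403, discount at r = 0.155.
D_1 = 10.2090
D_2 = 12.5571
Terminal value at t=2: TV = D_3/(r−g) = 13.0631/(0.155−0.0403) = 113.8895
P₀ = 10.2090/(1+0.155)^1 + 12.5571/(1+0.155)^2 + 113.8895/(1+0.155)^2 = 103.6247

$103.62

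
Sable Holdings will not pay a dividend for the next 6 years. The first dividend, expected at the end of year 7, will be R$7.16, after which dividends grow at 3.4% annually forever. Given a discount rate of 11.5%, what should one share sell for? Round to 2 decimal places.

R$46.00

Deferred-dividend DDM. At t=6 the remaining stream is a growing perpetuity with first payment D_7 = 7.16.
V_6 = D_7/(r−g) = 7.16/(0.115−0.034) = 88.3951
P₀ = V_6/(1+r)^6 = 88.3951/(1+0.115)^6 = 46.0022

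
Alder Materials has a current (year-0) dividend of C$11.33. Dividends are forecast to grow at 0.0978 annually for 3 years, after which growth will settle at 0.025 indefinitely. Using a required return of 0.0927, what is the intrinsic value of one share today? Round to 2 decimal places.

Two-stage DDM. Project D₁…D_3 at 0.0978, terminal growth 0.025, discount at r = 0.0927.
D_1 = 12.4381
D_2 = 13.6545
D_3 = 14.9899
Terminal value at t=3: TV = D_4/(r−g) = 15.3647/(0.0927−0.025) = 226.9524
P₀ = 12.4381/(1+0.0927)^1 + 13.6545/(1+0.0927)^2 + 14.9899/(1+0.0927)^3 + 226.9524/(1+0.0927)^3 = 208.2613

C$208.26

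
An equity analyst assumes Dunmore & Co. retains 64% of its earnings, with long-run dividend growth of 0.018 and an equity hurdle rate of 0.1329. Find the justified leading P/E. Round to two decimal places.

3.13

Payout ratio b = 1 − 0.64 = 0.36.
Justified leading P/E = b/(r−g) = 0.36/(0.1329−0.018) = 3.1332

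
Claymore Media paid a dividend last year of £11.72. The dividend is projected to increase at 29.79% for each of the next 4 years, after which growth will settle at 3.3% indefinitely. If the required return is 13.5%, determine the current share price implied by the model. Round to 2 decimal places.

Two-stage DDM. Project D₁…D_4 at 0.2979, terminal growth 0.033, discount at r = 0.135.
D_1 = 15.2114
D_2 = 19.7429
D_3 = 25.6243
D_4 = 33.2577
Terminal value at t=4: TV = D_5/(r−g) = 34.3552/(0.135−0.033) = 336.8160
P₀ = 15.2114/(1+0.135)^1 + 19.7429/(1+0.135)^2 + 25.6243/(1+0.135)^3 + 33.2577/(1+0.135)^4 + 336.8160/(1+0.135)^4 = 269.2529

£269.25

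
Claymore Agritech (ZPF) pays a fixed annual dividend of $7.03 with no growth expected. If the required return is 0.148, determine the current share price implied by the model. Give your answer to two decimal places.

Zero-growth DDM (perpetuity): P₀ = D/r = 7.03 / 0.148 = 47.5000

$47.50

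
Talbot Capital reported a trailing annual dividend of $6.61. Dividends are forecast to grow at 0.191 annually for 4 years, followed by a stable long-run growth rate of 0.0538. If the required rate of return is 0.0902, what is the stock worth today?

$305.71

Two-stage DDM. Project D₁…D_4 at 0.191, terminal growth 0.0538, discount at r = 0.0902.
D_1 = 7.8725
D_2 = 9.3762
D_3 = 11.1670
D_4 = 13.2999
Terminal value at t=4: TV = D_5/(r−g) = 14.0154/(0.0902−0.0538) = 385.0395
P₀ = 7.8725/(1+0.0902)^1 + 9.3762/(1+0.0902)^2 + 11.1670/(1+0.0902)^3 + 13.2999/(1+0.0902)^4 + 385.0395/(1+0.0902)^4 = 305.7149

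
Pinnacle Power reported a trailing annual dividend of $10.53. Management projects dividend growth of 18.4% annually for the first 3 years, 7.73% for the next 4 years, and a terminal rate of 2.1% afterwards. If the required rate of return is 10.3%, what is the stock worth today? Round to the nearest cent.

Three-stage DDM. Project D₁…D_7; terminal Gordon value at t=7 with g = 0.021; discount at r = 0.103.
D_1 = 12.4675
D_2 = 14.7615
D_3 = 17.4777
D_4 = 18.8287
D_5 = 20.2841
D_6 = 21.8521
D_7 = 23.5413
TV_7 = 24.0356/(0.103−0.021) = 293.1177
P₀ = Σ Dₜ/(1+r)ᵗ + TV_7/(1+r)^7 = 233.1689

$233.17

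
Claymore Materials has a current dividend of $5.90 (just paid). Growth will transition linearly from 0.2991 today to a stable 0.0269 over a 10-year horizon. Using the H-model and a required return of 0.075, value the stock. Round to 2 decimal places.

$292.90

H-model: P₀ = D₀[(1+g_L) + H(g_S−g_L)]/(r−g_L), with H = 10/2 = 5.
P₀ = 5.90 × [(1+0.0269) + 5×(0.2991−0.0269)] / (0.075−0.0269)
   = 5.90 × 2.3879 / 0.0481 = 292.9025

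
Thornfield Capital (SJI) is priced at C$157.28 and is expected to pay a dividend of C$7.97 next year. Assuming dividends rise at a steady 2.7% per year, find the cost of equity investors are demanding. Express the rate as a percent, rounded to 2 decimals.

7.77%

Rearranging the constant-growth DDM: r = D₁/P₀ + g.
r = 7.9700 / 157.28 + 0.027 = 0.05067 + 0.027 = 0.07767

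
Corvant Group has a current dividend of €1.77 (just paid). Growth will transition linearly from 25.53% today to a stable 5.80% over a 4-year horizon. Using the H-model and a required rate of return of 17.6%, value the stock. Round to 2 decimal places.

H-model: P₀ = D₀[(1+g_L) + H(g_S−g_L)]/(r−g_L), with H = 4/2 = 2.
P₀ = 1.77 × [(1+0.058) + 2×(0.2553−0.058)] / (0.176−0.058)
   = 1.77 × 1.4526 / 0.118 = 21.7890

€21.79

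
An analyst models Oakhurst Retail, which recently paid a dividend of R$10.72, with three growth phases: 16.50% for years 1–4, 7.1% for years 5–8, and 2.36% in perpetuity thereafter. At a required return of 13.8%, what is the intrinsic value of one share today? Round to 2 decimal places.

Three-stage DDM. Project D₁…D_8; terminal Gordon value at t=8 with g = 0.0236; discount at r = 0.138.
D_1 = 12.4888
D_2 = 14.5495
D_3 = 16.9501
D_4 = 19.7469
D_5 = 21.1489
D_6 = 22.6505
D_7 = 24.2587
D_8 = 25.9810
TV_8 = 26.5942/(0.138−0.0236) = 232.4666
P₀ = Σ Dₜ/(1+r)ᵗ + TV_8/(1+r)^8 = 168.6914

R$168.69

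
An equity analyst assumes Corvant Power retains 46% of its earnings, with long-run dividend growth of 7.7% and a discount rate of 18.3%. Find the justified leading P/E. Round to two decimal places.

Payout ratio b = 1 − 0.46 = 0.54.
Justified leading P/E = b/(r−g) = 0.54/(0.183−0.077) = 5.0943

5.09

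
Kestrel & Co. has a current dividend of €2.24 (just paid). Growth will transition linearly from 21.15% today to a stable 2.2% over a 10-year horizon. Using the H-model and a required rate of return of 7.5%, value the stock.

H-model: P₀ = D₀[(1+g_L) + H(g_S−g_L)]/(r−g_L), with H = 10/2 = 5.
P₀ = 2.24 × [(1+0.022) + 5×(0.2115−0.022)] / (0.075−0.022)
   = 2.24 × 1.9695 / 0.053 = 83.2392

€83.24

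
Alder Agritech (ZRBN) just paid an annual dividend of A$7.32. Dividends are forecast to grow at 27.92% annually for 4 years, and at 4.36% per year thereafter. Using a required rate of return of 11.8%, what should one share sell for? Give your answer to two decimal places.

A$217.45

Two-stage DDM. Project D₁…D_4 at 0.2792, terminal growth 0.0436, discount at r = 0.118.
D_1 = 9.3637
D_2 = 11.9781
D_3 = 15.3224
D_4 = 19.6004
Terminal value at t=4: TV = D_5/(r−g) = 20.4550/(0.118−0.0436) = 274.9325
P₀ = 9.3637/(1+0.118)^1 + 11.9781/(1+0.118)^2 + 15.3224/(1+0.118)^3 + 19.6004/(1+0.118)^4 + 274.9325/(1+0.118)^4 = 217.4473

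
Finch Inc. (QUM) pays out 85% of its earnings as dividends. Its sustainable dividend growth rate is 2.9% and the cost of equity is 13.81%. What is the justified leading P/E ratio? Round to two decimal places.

7.79

Justified leading P/E = b/(r−g) = 0.85/(0.1381−0.029) = 7.7910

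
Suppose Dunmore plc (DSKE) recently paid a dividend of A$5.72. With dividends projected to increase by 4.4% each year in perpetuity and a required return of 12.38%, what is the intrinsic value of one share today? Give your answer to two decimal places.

Gordon growth model: P₀ = D₁/(r − g). D₁ = 5.72 × (1 + 0.044) = 5.9717.
P₀ = 5.9717 / (0.1238 − 0.044) = 5.9717 / 0.0798 = 74.8331

A$74.83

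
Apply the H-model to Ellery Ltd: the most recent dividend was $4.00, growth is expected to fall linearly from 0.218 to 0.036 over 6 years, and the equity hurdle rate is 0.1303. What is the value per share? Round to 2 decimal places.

$67.10

H-model: P₀ = D₀[(1+g_L) + H(g_S−g_L)]/(r−g_L), with H = 6/2 = 3.
P₀ = 4.00 × [(1+0.036) + 3×(0.218−0.036)] / (0.1303−0.036)
   = 4.00 × 1.5820 / 0.0943 = 67.1050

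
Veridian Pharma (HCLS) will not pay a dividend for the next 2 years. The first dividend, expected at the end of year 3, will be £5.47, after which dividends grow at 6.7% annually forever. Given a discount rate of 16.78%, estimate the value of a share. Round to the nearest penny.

Deferred-dividend DDM. At t=2 the remaining stream is a growing perpetuity with first payment D_3 = 5.47.
V_2 = D_3/(r−g) = 5.47/(0.1678−0.067) = 54.2659
P₀ = V_2/(1+r)^2 = 54.2659/(1+0.1678)^2 = 39.7915

£39.79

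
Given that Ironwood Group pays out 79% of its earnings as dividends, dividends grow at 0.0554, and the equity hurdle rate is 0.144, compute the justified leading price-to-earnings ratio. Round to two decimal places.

Justified leading P/E = b/(r−g) = 0.79/(0.144−0.0554) = 8.9165

8.92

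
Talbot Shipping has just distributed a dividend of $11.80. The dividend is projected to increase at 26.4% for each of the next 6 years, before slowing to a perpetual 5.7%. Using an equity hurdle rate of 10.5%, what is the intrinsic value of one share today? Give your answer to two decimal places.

Two-stage DDM. Project D₁…D_6 at 0.264, terminal growth 0.057, discount at r = 0.105.
D_1 = 14.9152
D_2 = 18.8528
D_3 = 23.8300
D_4 = 30.1211
D_5 = 38.0730
D_6 = 48.1243
Terminal value at t=6: TV = D_7/(r−g) = 50.8674/(0.105−0.057) = 1059.7373
P₀ = 14.9152/(1+0.105)^1 + 18.8528/(1+0.105)^2 + 23.8300/(1+0.105)^3 + 30.1211/(1+0.105)^4 + 38.0730/(1+0.105)^5 + 48.1243/(1+0.105)^6 + 1059.7373/(1+0.105)^6 = 698.4853

$698.49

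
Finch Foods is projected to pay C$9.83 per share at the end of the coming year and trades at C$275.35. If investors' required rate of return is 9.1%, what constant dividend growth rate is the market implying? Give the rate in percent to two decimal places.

5.53%

From P₀ = D₁/(r − g), the implied growth is g = r − D₁/P₀.
g = 0.091 − 9.83/275.35 = 0.091 − 0.03570 = 0.05530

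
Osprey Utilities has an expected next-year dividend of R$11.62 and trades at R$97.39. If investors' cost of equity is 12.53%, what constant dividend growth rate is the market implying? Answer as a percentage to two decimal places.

From P₀ = D₁/(r − g), the implied growth is g = r − D₁/P₀.
g = 0.1253 − 11.62/97.39 = 0.1253 − 0.11931 = 0.00599

0.60%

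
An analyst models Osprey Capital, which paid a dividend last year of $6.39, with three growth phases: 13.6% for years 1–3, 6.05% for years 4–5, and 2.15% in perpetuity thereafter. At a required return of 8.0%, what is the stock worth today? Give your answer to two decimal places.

Three-stage DDM. Project D₁…D_5; terminal Gordon value at t=5 with g = 0.0215; discount at r = 0.08.
D_1 = 7.2590
D_2 = 8.2463
D_3 = 9.3678
D_4 = 9.9345
D_5 = 10.5355
TV_5 = 10.7621/(0.08−0.0215) = 183.9669
P₀ = Σ Dₜ/(1+r)ᵗ + TV_5/(1+r)^5 = 160.9049

$160.90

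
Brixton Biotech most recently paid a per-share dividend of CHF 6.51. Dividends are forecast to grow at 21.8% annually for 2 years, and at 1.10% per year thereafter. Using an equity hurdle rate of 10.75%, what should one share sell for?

Two-stage DDM. Project D₁…D_2 at 0.218, terminal growth 0.011, discount at r = 0.1075.
D_1 = 7.9292
D_2 = 9.6577
Terminal value at t=2: TV = D_3/(r−g) = 9.7640/(0.1075−0.011) = 101.1811
P₀ = 7.9292/(1+0.1075)^1 + 9.6577/(1+0.1075)^2 + 101.1811/(1+0.1075)^2 = 97.5254

CHF 97.53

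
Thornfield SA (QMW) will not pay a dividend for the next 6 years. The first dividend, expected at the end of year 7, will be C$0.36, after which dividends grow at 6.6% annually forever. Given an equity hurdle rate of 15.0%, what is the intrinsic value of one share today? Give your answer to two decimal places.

Deferred-dividend DDM. At t=6 the remaining stream is a growing perpetuity with first payment D_7 = 0.36.
V_6 = D_7/(r−g) = 0.36/(0.15−0.066) = 4.2857
P₀ = V_6/(1+r)^6 = 4.2857/(1+0.15)^6 = 1.8528

C$1.85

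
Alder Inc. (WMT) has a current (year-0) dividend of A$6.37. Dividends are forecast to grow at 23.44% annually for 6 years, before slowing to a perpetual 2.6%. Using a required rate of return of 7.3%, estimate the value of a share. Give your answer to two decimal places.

Two-stage DDM. Project D₁…D_6 at 0.2344, terminal growth 0.026, discount at r = 0.073.
D_1 = 7.8631
D_2 = 9.7062
D_3 = 11.9814
D_4 = 14.7898
D_5 = 18.2566
D_6 = 22.5359
Terminal value at t=6: TV = D_7/(r−g) = 23.1218/(0.073−0.026) = 491.9539
P₀ = 7.8631/(1+0.073)^1 + 9.7062/(1+0.073)^2 + 11.9814/(1+0.073)^3 + 14.7898/(1+0.073)^4 + 18.2566/(1+0.073)^5 + 22.5359/(1+0.073)^6 + 491.9539/(1+0.073)^6 = 386.5657

A$386.57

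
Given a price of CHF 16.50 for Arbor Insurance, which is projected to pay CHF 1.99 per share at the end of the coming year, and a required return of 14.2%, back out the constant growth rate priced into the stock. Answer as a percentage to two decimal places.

From P₀ = D₁/(r − g), the implied growth is g = r − D₁/P₀.
g = 0.142 − 1.99/16.50 = 0.142 − 0.12061 = 0.02139

2.14%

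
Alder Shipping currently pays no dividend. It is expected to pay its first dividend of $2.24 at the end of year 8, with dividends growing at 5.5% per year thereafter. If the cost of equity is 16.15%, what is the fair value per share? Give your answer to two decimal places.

Deferred-dividend DDM. At t=7 the remaining stream is a growing perpetuity with first payment D_8 = 2.24.
V_7 = D_8/(r−g) = 2.24/(0.1615−0.055) = 21.0329
P₀ = V_7/(1+r)^7 = 21.0329/(1+0.1615)^7 = 7.3750

$7.38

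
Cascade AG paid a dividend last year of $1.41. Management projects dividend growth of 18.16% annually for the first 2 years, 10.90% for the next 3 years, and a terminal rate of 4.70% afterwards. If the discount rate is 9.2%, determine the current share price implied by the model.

Three-stage DDM. Project D₁…D_5; terminal Gordon value at t=5 with g = 0.047; discount at r = 0.092.
D_1 = 1.6661
D_2 = 1.9686
D_3 = 2.1832
D_4 = 2.4212
D_5 = 2.6851
TV_5 = 2.8113/(0.092−0.047) = 62.4725
P₀ = Σ Dₜ/(1+r)ᵗ + TV_5/(1+r)^5 = 48.5174

$48.52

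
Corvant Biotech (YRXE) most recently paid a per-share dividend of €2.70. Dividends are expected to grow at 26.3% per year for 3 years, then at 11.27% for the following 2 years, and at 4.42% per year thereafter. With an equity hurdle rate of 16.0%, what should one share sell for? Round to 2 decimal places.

€45.09

Three-stage DDM. Project D₁…D_5; terminal Gordon value at t=5 with g = 0.0442; discount at r = 0.16.
D_1 = 3.4101
D_2 = 4.3070
D_3 = 5.4397
D_4 = 6.0527
D_5 = 6.7349
TV_5 = 7.0326/(0.16−0.0442) = 60.7303
P₀ = Σ Dₜ/(1+r)ᵗ + TV_5/(1+r)^5 = 45.0894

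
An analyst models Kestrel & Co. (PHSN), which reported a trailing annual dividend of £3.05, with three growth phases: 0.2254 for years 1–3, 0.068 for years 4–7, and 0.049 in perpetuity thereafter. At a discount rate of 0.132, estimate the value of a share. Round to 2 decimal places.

Three-stage DDM. Project D₁…D_7; terminal Gordon value at t=7 with g = 0.049; discount at r = 0.132.
D_1 = 3.7375
D_2 = 4.5799
D_3 = 5.6122
D_4 = 5.9938
D_5 = 6.4014
D_6 = 6.8367
D_7 = 7.3016
TV_7 = 7.6594/(0.132−0.049) = 92.2818
P₀ = Σ Dₜ/(1+r)ᵗ + TV_7/(1+r)^7 = 62.8961

£62.90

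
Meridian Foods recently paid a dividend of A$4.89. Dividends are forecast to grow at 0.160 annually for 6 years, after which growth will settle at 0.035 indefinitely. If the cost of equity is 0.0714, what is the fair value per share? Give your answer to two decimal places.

A$263.07

Two-stage DDM. Project D₁…D_6 at 0.16, terminal growth 0.035, discount at r = 0.0714.
D_1 = 5.6724
D_2 = 6.5800
D_3 = 7.6328
D_4 = 8.8540
D_5 = 10.2707
D_6 = 11.9140
Terminal value at t=6: TV = D_7/(r−g) = 12.3310/(0.0714−0.035) = 338.7628
P₀ = 5.6724/(1+0.0714)^1 + 6.5800/(1+0.0714)^2 + 7.6328/(1+0.0714)^3 + 8.8540/(1+0.0714)^4 + 10.2707/(1+0.0714)^5 + 11.9140/(1+0.0714)^6 + 338.7628/(1+0.0714)^6 = 263.0721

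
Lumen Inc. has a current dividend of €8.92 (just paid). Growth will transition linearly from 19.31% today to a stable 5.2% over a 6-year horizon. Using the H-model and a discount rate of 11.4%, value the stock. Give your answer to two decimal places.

H-model: P₀ = D₀[(1+g_L) + H(g_S−g_L)]/(r−g_L), with H = 6/2 = 3.
P₀ = 8.92 × [(1+0.052) + 3×(0.1931−0.052)] / (0.114−0.052)
   = 8.92 × 1.4753 / 0.062 = 212.2528

€212.25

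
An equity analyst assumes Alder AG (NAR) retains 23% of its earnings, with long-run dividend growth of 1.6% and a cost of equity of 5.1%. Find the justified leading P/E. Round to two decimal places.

22.00

Payout ratio b = 1 − 0.23 = 0.77.
Justified leading P/E = b/(r−g) = 0.77/(0.051−0.016) = 22.0000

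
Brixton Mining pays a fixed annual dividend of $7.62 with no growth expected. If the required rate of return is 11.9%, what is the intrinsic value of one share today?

Zero-growth DDM (perpetuity): P₀ = D/r = 7.62 / 0.119 = 64.0336

$64.03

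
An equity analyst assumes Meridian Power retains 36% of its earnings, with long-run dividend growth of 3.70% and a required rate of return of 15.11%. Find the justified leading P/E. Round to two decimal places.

5.61

Payout ratio b = 1 − 0.36 = 0.64.
Justified leading P/E = b/(r−g) = 0.64/(0.1511−0.037) = 5.6091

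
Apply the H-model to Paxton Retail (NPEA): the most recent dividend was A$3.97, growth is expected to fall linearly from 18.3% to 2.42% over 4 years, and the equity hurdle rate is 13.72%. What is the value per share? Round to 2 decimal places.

H-model: P₀ = D₀[(1+g_L) + H(g_S−g_L)]/(r−g_L), with H = 4/2 = 2.
P₀ = 3.97 × [(1+0.0242) + 2×(0.183−0.0242)] / (0.1372−0.0242)
   = 3.97 × 1.3418 / 0.113 = 47.1411

A$47.14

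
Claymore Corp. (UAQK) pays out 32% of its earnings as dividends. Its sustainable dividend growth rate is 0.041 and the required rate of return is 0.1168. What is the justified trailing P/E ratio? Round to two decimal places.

Justified trailing P/E = b(1+g)/(r−g) = 0.32×(1+0.041)/(0.1168−0.041) = 4.3947

4.39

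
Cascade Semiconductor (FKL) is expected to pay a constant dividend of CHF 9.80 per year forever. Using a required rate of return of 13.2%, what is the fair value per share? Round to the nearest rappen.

CHF 74.24

Zero-growth DDM (perpetuity): P₀ = D/r = 9.80 / 0.132 = 74.2424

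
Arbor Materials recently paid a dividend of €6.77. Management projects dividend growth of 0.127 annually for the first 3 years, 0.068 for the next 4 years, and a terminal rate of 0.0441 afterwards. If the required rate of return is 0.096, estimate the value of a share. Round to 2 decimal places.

Three-stage DDM. Project D₁…D_7; terminal Gordon value at t=7 with g = 0.0441; discount at r = 0.096.
D_1 = 7.6298
D_2 = 8.5988
D_3 = 9.6908
D_4 = 10.3498
D_5 = 11.0536
D_6 = 11.8052
D_7 = 12.6080
TV_7 = 13.1640/(0.096−0.0441) = 253.6414
P₀ = Σ Dₜ/(1+r)ᵗ + TV_7/(1+r)^7 = 182.6111

€182.61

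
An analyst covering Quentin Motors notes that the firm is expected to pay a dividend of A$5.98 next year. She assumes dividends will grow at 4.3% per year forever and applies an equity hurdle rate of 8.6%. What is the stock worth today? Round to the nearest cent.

A$139.07

Gordon growth model: P₀ = D₁/(r − g), with D₁ = 5.98 given directly.
P₀ = 5.9800 / (0.086 − 0.043) = 5.9800 / 0.043 = 139.0698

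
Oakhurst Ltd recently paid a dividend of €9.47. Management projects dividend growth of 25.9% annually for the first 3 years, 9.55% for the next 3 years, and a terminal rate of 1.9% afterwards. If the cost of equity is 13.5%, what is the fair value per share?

€173.32

Three-stage DDM. Project D₁…D_6; terminal Gordon value at t=6 with g = 0.019; discount at r = 0.135.
D_1 = 11.9227
D_2 = 15.0107
D_3 = 18.8985
D_4 = 20.7033
D_5 = 22.6805
D_6 = 24.8464
TV_6 = 25.3185/(0.135−0.019) = 218.2632
P₀ = Σ Dₜ/(1+r)ᵗ + TV_6/(1+r)^6 = 173.3163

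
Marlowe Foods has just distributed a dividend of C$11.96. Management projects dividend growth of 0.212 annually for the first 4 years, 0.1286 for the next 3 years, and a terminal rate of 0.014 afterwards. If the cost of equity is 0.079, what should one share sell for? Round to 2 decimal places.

Three-stage DDM. Project D₁…D_7; terminal Gordon value at t=7 with g = 0.014; discount at r = 0.079.
D_1 = 14.4955
D_2 = 17.5686
D_3 = 21.2931
D_4 = 25.8072
D_5 = 29.1261
D_6 = 32.8717
D_7 = 37.0990
TV_7 = 37.6184/(0.079−0.014) = 578.7439
P₀ = Σ Dₜ/(1+r)ᵗ + TV_7/(1+r)^7 = 466.9351

C$466.94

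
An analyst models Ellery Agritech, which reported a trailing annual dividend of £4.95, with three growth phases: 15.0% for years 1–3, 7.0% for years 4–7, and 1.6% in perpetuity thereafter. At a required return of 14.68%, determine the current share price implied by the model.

£61.16

Three-stage DDM. Project D₁…D_7; terminal Gordon value at t=7 with g = 0.016; discount at r = 0.1468.
D_1 = 5.6925
D_2 = 6.5464
D_3 = 7.5283
D_4 = 8.0553
D_5 = 8.6192
D_6 = 9.2225
D_7 = 9.8681
TV_7 = 10.0260/(0.1468−0.016) = 76.6513
P₀ = Σ Dₜ/(1+r)ᵗ + TV_7/(1+r)^7 = 61.1566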